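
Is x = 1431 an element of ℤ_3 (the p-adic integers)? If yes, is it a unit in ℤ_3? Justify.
x ∈ ℤ_3 but not a unit; v_3(x) = 3 > 0

ℤ_3 = {x ∈ ℚ_3 : v_3(x) ≥ 0} and ℤ_3^× = {x ∈ ℤ_3 : v_3(x) = 0}. Here v_3(1431) = v_3(num) − v_3(den) = 3; compare against these criteria.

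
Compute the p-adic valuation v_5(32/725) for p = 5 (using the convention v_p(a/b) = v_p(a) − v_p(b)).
v_5(32/725) = -2

Factor powers of 5 from the numerator and denominator of the reduced fraction: 32 = 5^0 · 32 and 725 = 5^2 · 29. Apply v_p(a/b) = v_p(a) − v_p(b): v_5(32/725) = 0 − 2 = -2.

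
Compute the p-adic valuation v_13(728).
v_13(728) = 1

v_13(n) is the largest exponent k such that 13^k divides n. Factor out: 728 = 13^1 · 56. (Sign doesn't affect v_p.) So v_13(728) = 1.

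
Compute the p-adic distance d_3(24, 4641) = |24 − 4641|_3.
d_3(24, 4641) = 1/243

Step 1 — x − y = 24 − 4641 = -4617. Step 2 — v_3(-4617) = 5 (factor: -4617 = −(3^5 · 19); the sign does not affect v_p). Step 3 — |x − y|_3 = 3^{-5} = 1/243.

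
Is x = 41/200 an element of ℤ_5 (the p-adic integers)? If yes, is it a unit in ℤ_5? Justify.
x ∉ ℤ_5 (v_5(x) = -2 < 0)

ℤ_5 = {x ∈ ℚ_5 : v_5(x) ≥ 0} and ℤ_5^× = {x ∈ ℤ_5 : v_5(x) = 0}. Here v_5(41/200) = v_5(num) − v_5(den) = -2; compare against these criteria.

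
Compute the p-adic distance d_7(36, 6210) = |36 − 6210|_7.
d_7(36, 6210) = 1/343

Step 1 — x − y = 36 − 6210 = -6174. Step 2 — v_7(-6174) = 3 (factor: -6174 = −(7^3 · 18); the sign does not affect v_p). Step 3 — |x − y|_7 = 7^{-3} = 1/343.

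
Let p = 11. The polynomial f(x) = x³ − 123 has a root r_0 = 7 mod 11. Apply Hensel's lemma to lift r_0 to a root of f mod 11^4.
r_3 = 7333 (mod 14641)

Hensel: r_{i+1} = r_i − f(r_i)/f′(r_i) mod 11^{i+2}, where f′(x) = 3x². Iterate:
  r_0 = 7 (mod 11)
  r_1 = 73 (mod 121)
  r_2 = 678 (mod 1331)
  r_3 = 7333 (mod 14641)
Final: r = 7333 with f(r) ≡ 0 mod 11^4.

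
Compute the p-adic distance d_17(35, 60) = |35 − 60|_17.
d_17(35, 60) = 1

Step 1 — x − y = 35 − 60 = -25. Step 2 — v_17(-25) = 0 (factor: -25 = −(17^0 · 25); the sign does not affect v_p). Step 3 — |x − y|_17 = 17^{0} = 1.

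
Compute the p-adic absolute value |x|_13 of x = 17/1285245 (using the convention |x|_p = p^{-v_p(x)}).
|17/1285245|_13 = 28561

Step 1 — compute v_13(x) by factoring powers of 13 out of the numerator and denominator: v_13(17/1285245) = -4. Step 2 — apply |x|_p = p^{-v_p(x)} = 13^{4} = 28561.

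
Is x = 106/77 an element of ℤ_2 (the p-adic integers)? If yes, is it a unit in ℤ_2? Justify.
x ∈ ℤ_2 but not a unit; v_2(x) = 1 > 0

ℤ_2 = {x ∈ ℚ_2 : v_2(x) ≥ 0} and ℤ_2^× = {x ∈ ℤ_2 : v_2(x) = 0}. Here v_2(106/77) = v_2(num) − v_2(den) = 1; compare against these criteria.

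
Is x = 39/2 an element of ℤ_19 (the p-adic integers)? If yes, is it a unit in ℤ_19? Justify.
x ∈ ℤ_19^× (unit); v_19(x) = 0

ℤ_19 = {x ∈ ℚ_19 : v_19(x) ≥ 0} and ℤ_19^× = {x ∈ ℤ_19 : v_19(x) = 0}. Here v_19(39/2) = v_19(num) − v_19(den) = 0; compare against these criteria.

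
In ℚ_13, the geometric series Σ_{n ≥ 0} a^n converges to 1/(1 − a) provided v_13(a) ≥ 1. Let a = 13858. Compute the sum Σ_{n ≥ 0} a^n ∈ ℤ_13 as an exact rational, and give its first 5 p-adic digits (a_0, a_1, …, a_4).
Σ a^n = 1/(1 − a) = -1/13857;  first 5 digits = (1, 0, 4, 6, 3)

v_13(a) = 2 ≥ 1, so the series converges in ℤ_13 to 1/(1 − a) = 1/(1 − 13858) = -1/13857. Expand this rational in ℤ_13: compute digits iteratively via d_i = x_i mod 13, x_{i+1} = (x_i − d_i)/13. The first 5 digits are (1, 0, 4, 6, 3).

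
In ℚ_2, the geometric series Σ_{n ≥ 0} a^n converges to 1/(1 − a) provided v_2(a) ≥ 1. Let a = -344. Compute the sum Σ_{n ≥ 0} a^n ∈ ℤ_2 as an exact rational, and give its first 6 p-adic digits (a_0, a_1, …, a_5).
Σ a^n = 1/(1 − a) = 1/345;  first 6 digits = (1, 0, 0, 1, 0, 1)

v_2(a) = 3 ≥ 1, so the series converges in ℤ_2 to 1/(1 − a) = 1/(1 − (-344)) = 1/345. Expand this rational in ℤ_2: compute digits iteratively via d_i = x_i mod 2, x_{i+1} = (x_i − d_i)/2. The first 6 digits are (1, 0, 0, 1, 0, 1).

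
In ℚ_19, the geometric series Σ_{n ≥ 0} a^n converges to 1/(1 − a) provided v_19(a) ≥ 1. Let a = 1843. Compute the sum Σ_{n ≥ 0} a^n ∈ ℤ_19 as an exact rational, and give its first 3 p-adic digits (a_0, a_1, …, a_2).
Σ a^n = 1/(1 − a) = -1/1842;  first 3 digits = (1, 2, 9)

v_19(a) = 1 ≥ 1, so the series converges in ℤ_19 to 1/(1 − a) = 1/(1 − 1843) = -1/1842. Expand this rational in ℤ_19: compute digits iteratively via d_i = x_i mod 19, x_{i+1} = (x_i − d_i)/19. The first 3 digits are (1, 2, 9).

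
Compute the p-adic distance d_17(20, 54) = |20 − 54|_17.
d_17(20, 54) = 1/17

Step 1 — x − y = 20 − 54 = -34. Step 2 — v_17(-34) = 1 (factor: -34 = −(17^1 · 2); the sign does not affect v_p). Step 3 — |x − y|_17 = 17^{-1} = 1/17.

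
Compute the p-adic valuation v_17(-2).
v_17(-2) = 0

v_17(n) is the largest exponent k such that 17^k divides n. Factor out: -2 = -17^0 · 2. (Sign doesn't affect v_p.) So v_17(-2) = 0.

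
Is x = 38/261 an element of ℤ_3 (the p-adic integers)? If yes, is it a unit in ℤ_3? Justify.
x ∉ ℤ_3 (v_3(x) = -2 < 0)

ℤ_3 = {x ∈ ℚ_3 : v_3(x) ≥ 0} and ℤ_3^× = {x ∈ ℤ_3 : v_3(x) = 0}. Here v_3(38/261) = v_3(num) − v_3(den) = -2; compare against these criteria.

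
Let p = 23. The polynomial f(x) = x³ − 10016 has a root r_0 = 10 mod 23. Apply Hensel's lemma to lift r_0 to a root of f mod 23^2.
r_1 = 33 (mod 529)

Hensel: r_{i+1} = r_i − f(r_i)/f′(r_i) mod 23^{i+2}, where f′(x) = 3x². Iterate:
  r_0 = 10 (mod 23)
  r_1 = 33 (mod 529)
Final: r = 33 with f(r) ≡ 0 mod 23^2.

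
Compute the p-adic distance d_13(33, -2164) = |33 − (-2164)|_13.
d_13(33, -2164) = 1/2197

Step 1 — x − y = 33 − (-2164) = 2197. Step 2 — v_13(2197) = 3 (factor: 2197 = (13^3 · 1); the sign does not affect v_p). Step 3 — |x − y|_13 = 13^{-3} = 1/2197.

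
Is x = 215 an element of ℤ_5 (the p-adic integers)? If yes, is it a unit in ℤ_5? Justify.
x ∈ ℤ_5 but not a unit; v_5(x) = 1 > 0

ℤ_5 = {x ∈ ℚ_5 : v_5(x) ≥ 0} and ℤ_5^× = {x ∈ ℤ_5 : v_5(x) = 0}. Here v_5(215) = v_5(num) − v_5(den) = 1; compare against these criteria.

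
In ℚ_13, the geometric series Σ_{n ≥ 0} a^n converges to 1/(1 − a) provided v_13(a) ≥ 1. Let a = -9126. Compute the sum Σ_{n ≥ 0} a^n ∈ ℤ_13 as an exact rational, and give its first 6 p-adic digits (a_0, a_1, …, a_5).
Σ a^n = 1/(1 − a) = 1/9127;  first 6 digits = (1, 0, 11, 8, 3, 3)

v_13(a) = 2 ≥ 1, so the series converges in ℤ_13 to 1/(1 − a) = 1/(1 − (-9126)) = 1/9127. Expand this rational in ℤ_13: compute digits iteratively via d_i = x_i mod 13, x_{i+1} = (x_i − d_i)/13. The first 6 digits are (1, 0, 11, 8, 3, 3).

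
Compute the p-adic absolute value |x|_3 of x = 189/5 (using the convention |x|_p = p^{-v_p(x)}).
|189/5|_3 = 1/27

Step 1 — compute v_3(x) by factoring powers of 3 out of the numerator and denominator: v_3(189/5) = 3. Step 2 — apply |x|_p = p^{-v_p(x)} = 3^{-3} = 1/27.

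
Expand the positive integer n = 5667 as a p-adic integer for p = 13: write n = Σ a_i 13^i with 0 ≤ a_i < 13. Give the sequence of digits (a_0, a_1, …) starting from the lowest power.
(a_0, a_1, …) = (12, 6, 7, 2)

Repeated division by 13 gives the digits low-to-high: 5667 = 12 + 6·13^1 + 7·13^2 + 2·13^3. Digit sequence: (12, 6, 7, 2).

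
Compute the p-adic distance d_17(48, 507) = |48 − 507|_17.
d_17(48, 507) = 1/17

Step 1 — x − y = 48 − 507 = -459. Step 2 — v_17(-459) = 1 (factor: -459 = −(17^1 · 27); the sign does not affect v_p). Step 3 — |x − y|_17 = 17^{-1} = 1/17.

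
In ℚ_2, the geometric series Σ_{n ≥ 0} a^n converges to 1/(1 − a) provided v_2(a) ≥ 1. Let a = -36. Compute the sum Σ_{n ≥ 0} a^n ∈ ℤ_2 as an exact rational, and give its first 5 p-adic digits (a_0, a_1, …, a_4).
Σ a^n = 1/(1 − a) = 1/37;  first 5 digits = (1, 0, 1, 1, 0)

v_2(a) = 2 ≥ 1, so the series converges in ℤ_2 to 1/(1 − a) = 1/(1 − (-36)) = 1/37. Expand this rational in ℤ_2: compute digits iteratively via d_i = x_i mod 2, x_{i+1} = (x_i − d_i)/2. The first 5 digits are (1, 0, 1, 1, 0).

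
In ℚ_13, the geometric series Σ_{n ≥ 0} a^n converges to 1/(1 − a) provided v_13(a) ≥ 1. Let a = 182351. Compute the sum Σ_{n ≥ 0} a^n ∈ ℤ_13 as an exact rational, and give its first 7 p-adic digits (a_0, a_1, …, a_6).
Σ a^n = 1/(1 − a) = -1/182350;  first 7 digits = (1, 0, 0, 5, 6, 0, 12)

v_13(a) = 3 ≥ 1, so the series converges in ℤ_13 to 1/(1 − a) = 1/(1 − 182351) = -1/182350. Expand this rational in ℤ_13: compute digits iteratively via d_i = x_i mod 13, x_{i+1} = (x_i − d_i)/13. The first 7 digits are (1, 0, 0, 5, 6, 0, 12).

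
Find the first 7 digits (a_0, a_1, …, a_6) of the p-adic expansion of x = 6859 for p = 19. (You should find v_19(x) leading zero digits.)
(a_0, …, a_6) = (0, 0, 0, 1, 0, 0, 0)

v_19(6859) = 3, so a_0 = ... = a_2 = 0. Factor out: x = 19^3 · u with u = 1 a unit in ℤ_19. Expand u iteratively via a_{v+i} = u_i mod 19, u_{i+1} = (u_i − a_{v+i})/19:
  u_0 = 1;  a_3 = 1;  u_1 = (u_0 − 1)/19 = 0
  u_1 = 0;  a_4 = 0;  u_2 = (u_1 − 0)/19 = 0
  u_2 = 0;  a_5 = 0;  u_3 = (u_2 − 0)/19 = 0
  u_3 = 0;  a_6 = 0;  u_4 = (u_3 − 0)/19 = 0
Digits: (0, 0, 0, 1, 0, 0, 0).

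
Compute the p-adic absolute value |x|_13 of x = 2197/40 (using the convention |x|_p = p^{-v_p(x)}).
|2197/40|_13 = 1/2197

Step 1 — compute v_13(x) by factoring powers of 13 out of the numerator and denominator: v_13(2197/40) = 3. Step 2 — apply |x|_p = p^{-v_p(x)} = 13^{-3} = 1/2197.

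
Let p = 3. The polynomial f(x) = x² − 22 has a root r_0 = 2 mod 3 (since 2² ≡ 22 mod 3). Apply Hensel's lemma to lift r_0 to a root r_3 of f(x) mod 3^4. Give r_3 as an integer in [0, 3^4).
r_3 = 47 (mod 81)

Hensel's recurrence: r_{i+1} = r_i − f(r_i)·(f′(r_i))^{-1} mod 3^{i+2}, with f′(x) = 2x. Iterate:
  r_0 = 2 (mod 3)
  r_1 = 2 (mod 9)
  r_2 = 20 (mod 27)
  r_3 = 47 (mod 81)
Final: r_3 = 47, and one checks f(r_3) ≡ 0 mod 3^4.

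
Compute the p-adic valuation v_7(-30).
v_7(-30) = 0

v_7(n) is the largest exponent k such that 7^k divides n. Factor out: -30 = -7^0 · 30. (Sign doesn't affect v_p.) So v_7(-30) = 0.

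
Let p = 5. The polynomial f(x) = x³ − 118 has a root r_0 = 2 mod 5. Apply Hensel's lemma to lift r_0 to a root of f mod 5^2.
r_1 = 7 (mod 25)

Hensel: r_{i+1} = r_i − f(r_i)/f′(r_i) mod 5^{i+2}, where f′(x) = 3x². Iterate:
  r_0 = 2 (mod 5)
  r_1 = 7 (mod 25)
Final: r = 7 with f(r) ≡ 0 mod 5^2.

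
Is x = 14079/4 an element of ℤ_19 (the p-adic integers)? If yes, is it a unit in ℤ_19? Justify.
x ∈ ℤ_19 but not a unit; v_19(x) = 2 > 0

ℤ_19 = {x ∈ ℚ_19 : v_19(x) ≥ 0} and ℤ_19^× = {x ∈ ℤ_19 : v_19(x) = 0}. Here v_19(14079/4) = v_19(num) − v_19(den) = 2; compare against these criteria.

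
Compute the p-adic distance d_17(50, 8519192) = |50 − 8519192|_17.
d_17(50, 8519192) = 1/1419857

Step 1 — x − y = 50 − 8519192 = -8519142. Step 2 — v_17(-8519142) = 5 (factor: -8519142 = −(17^5 · 6); the sign does not affect v_p). Step 3 — |x − y|_17 = 17^{-5} = 1/1419857.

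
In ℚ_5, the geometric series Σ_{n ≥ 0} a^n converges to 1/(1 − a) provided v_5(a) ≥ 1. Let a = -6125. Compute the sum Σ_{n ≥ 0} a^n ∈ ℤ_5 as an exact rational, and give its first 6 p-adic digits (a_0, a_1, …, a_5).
Σ a^n = 1/(1 − a) = 1/6126;  first 6 digits = (1, 0, 0, 1, 0, 3)

v_5(a) = 3 ≥ 1, so the series converges in ℤ_5 to 1/(1 − a) = 1/(1 − (-6125)) = 1/6126. Expand this rational in ℤ_5: compute digits iteratively via d_i = x_i mod 5, x_{i+1} = (x_i − d_i)/5. The first 6 digits are (1, 0, 0, 1, 0, 3).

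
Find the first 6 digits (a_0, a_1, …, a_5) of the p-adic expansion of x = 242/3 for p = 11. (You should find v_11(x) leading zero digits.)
(a_0, …, a_5) = (0, 0, 8, 3, 7, 3)

v_11(242/3) = 2, so a_0 = ... = a_1 = 0. Factor out: x = 11^2 · u with u = 2/3 a unit in ℤ_11. Expand u iteratively via a_{v+i} = u_i mod 11, u_{i+1} = (u_i − a_{v+i})/11:
  u_0 = 2/3;  a_2 = 8;  u_1 = (u_0 − 8)/11 = -2/3
  u_1 = -2/3;  a_3 = 3;  u_2 = (u_1 − 3)/11 = -1/3
  u_2 = -1/3;  a_4 = 7;  u_3 = (u_2 − 7)/11 = -2/3
  u_3 = -2/3;  a_5 = 3;  u_4 = (u_3 − 3)/11 = -1/3
Digits: (0, 0, 8, 3, 7, 3).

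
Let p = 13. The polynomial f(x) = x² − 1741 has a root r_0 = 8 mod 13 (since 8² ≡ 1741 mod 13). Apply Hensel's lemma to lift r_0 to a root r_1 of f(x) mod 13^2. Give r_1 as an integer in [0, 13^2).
r_1 = 60 (mod 169)

Hensel's recurrence: r_{i+1} = r_i − f(r_i)·(f′(r_i))^{-1} mod 13^{i+2}, with f′(x) = 2x. Iterate:
  r_0 = 8 (mod 13)
  r_1 = 60 (mod 169)
Final: r_1 = 60, and one checks f(r_1) ≡ 0 mod 13^2.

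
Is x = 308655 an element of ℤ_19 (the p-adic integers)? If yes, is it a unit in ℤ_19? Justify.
x ∈ ℤ_19 but not a unit; v_19(x) = 3 > 0

ℤ_19 = {x ∈ ℚ_19 : v_19(x) ≥ 0} and ℤ_19^× = {x ∈ ℤ_19 : v_19(x) = 0}. Here v_19(308655) = v_19(num) − v_19(den) = 3; compare against these criteria.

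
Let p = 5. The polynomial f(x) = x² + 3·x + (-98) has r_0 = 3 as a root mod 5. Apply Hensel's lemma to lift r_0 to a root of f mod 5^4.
r_3 = 523 (mod 625)

Hensel: r_{i+1} = r_i − f(r_i)·(f′(r_i))^{-1} mod 5^{i+2}, f′(x) = 2x + 3. Iterate:
  r_0 = 3 (mod 5)
  r_1 = 23 (mod 25)
  r_2 = 23 (mod 125)
  r_3 = 523 (mod 625)
Final: r = 523 satisfies f(r) ≡ 0 mod 5^4.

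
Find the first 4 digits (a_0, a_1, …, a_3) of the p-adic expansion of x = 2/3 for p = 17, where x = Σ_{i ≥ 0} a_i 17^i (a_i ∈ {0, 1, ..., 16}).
(a_0, …, a_3) = (12, 5, 11, 5)

v_17(2/3) = 0 (numerator and denominator both coprime to 17), so x ∈ ℤ_17^×. Compute digits iteratively via a_i = x_i mod 17, x_{i+1} = (x_i − a_i)/17, with x_0 = x:
  x_0 = 2/3;  a_0 = 12;  x_1 = (x_0 − 12)/17 = -2/3
  x_1 = -2/3;  a_1 = 5;  x_2 = (x_1 − 5)/17 = -1/3
  x_2 = -1/3;  a_2 = 11;  x_3 = (x_2 − 11)/17 = -2/3
  x_3 = -2/3;  a_3 = 5;  x_4 = (x_3 − 5)/17 = -1/3
Digits: (12, 5, 11, 5).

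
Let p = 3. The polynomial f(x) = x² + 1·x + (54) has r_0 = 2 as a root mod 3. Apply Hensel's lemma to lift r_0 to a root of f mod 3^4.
r_3 = 53 (mod 81)

Hensel: r_{i+1} = r_i − f(r_i)·(f′(r_i))^{-1} mod 3^{i+2}, f′(x) = 2x + 1. Iterate:
  r_0 = 2 (mod 3)
  r_1 = 8 (mod 9)
  r_2 = 26 (mod 27)
  r_3 = 53 (mod 81)
Final: r = 53 satisfies f(r) ≡ 0 mod 3^4.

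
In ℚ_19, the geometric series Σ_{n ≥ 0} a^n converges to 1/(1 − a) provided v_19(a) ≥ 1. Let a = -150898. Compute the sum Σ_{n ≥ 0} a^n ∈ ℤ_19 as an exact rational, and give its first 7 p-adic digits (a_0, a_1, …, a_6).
Σ a^n = 1/(1 − a) = 1/150899;  first 7 digits = (1, 0, 0, 16, 17, 18, 8)

v_19(a) = 3 ≥ 1, so the series converges in ℤ_19 to 1/(1 − a) = 1/(1 − (-150898)) = 1/150899. Expand this rational in ℤ_19: compute digits iteratively via d_i = x_i mod 19, x_{i+1} = (x_i − d_i)/19. The first 7 digits are (1, 0, 0, 16, 17, 18, 8).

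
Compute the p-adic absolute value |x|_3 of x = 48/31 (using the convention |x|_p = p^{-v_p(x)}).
|48/31|_3 = 1/3

Step 1 — compute v_3(x) by factoring powers of 3 out of the numerator and denominator: v_3(48/31) = 1. Step 2 — apply |x|_p = p^{-v_p(x)} = 3^{-1} = 1/3.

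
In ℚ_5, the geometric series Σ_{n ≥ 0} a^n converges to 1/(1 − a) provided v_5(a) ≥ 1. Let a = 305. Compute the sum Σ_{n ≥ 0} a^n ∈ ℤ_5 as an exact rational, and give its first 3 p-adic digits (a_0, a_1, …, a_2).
Σ a^n = 1/(1 − a) = -1/304;  first 3 digits = (1, 1, 3)

v_5(a) = 1 ≥ 1, so the series converges in ℤ_5 to 1/(1 − a) = 1/(1 − 305) = -1/304. Expand this rational in ℤ_5: compute digits iteratively via d_i = x_i mod 5, x_{i+1} = (x_i − d_i)/5. The first 3 digits are (1, 1, 3).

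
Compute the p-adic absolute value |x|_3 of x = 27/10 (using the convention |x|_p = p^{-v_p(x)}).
|27/10|_3 = 1/27

Step 1 — compute v_3(x) by factoring powers of 3 out of the numerator and denominator: v_3(27/10) = 3. Step 2 — apply |x|_p = p^{-v_p(x)} = 3^{-3} = 1/27.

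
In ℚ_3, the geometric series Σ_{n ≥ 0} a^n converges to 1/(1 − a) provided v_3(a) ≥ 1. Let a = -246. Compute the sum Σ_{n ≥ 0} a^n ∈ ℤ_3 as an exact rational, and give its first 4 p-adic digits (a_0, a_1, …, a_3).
Σ a^n = 1/(1 − a) = 1/247;  first 4 digits = (1, 2, 0, 2)

v_3(a) = 1 ≥ 1, so the series converges in ℤ_3 to 1/(1 − a) = 1/(1 − (-246)) = 1/247. Expand this rational in ℤ_3: compute digits iteratively via d_i = x_i mod 3, x_{i+1} = (x_i − d_i)/3. The first 4 digits are (1, 2, 0, 2).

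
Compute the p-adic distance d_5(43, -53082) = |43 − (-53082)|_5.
d_5(43, -53082) = 1/3125

Step 1 — x − y = 43 − (-53082) = 53125. Step 2 — v_5(53125) = 5 (factor: 53125 = (5^5 · 17); the sign does not affect v_p). Step 3 — |x − y|_5 = 5^{-5} = 1/3125.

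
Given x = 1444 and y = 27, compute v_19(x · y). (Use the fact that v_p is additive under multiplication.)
v_19(38988) = 2

v_p(x) = 2 (factor: 1444 = 19^2 · 4); v_p(y) = 0 (factor: 27 = 19^0 · 27). Additivity: v_p(xy) = v_p(x) + v_p(y) = 2 + 0 = 2. (Direct check: xy = 38988 = 19^2 · (108).)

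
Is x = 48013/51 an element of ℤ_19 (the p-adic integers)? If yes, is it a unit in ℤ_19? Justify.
x ∈ ℤ_19 but not a unit; v_19(x) = 3 > 0

ℤ_19 = {x ∈ ℚ_19 : v_19(x) ≥ 0} and ℤ_19^× = {x ∈ ℤ_19 : v_19(x) = 0}. Here v_19(48013/51) = v_19(num) − v_19(den) = 3; compare against these criteria.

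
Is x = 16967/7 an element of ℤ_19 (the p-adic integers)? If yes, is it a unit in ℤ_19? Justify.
x ∈ ℤ_19 but not a unit; v_19(x) = 2 > 0

ℤ_19 = {x ∈ ℚ_19 : v_19(x) ≥ 0} and ℤ_19^× = {x ∈ ℤ_19 : v_19(x) = 0}. Here v_19(16967/7) = v_19(num) − v_19(den) = 2; compare against these criteria.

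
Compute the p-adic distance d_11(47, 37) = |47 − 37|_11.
d_11(47, 37) = 1

Step 1 — x − y = 47 − 37 = 10. Step 2 — v_11(10) = 0 (factor: 10 = (11^0 · 10); the sign does not affect v_p). Step 3 — |x − y|_11 = 11^{0} = 1.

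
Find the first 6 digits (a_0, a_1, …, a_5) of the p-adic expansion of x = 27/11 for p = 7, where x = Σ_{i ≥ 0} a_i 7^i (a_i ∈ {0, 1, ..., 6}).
(a_0, …, a_5) = (5, 6, 1, 1, 3, 4)

v_7(27/11) = 0 (numerator and denominator both coprime to 7), so x ∈ ℤ_7^×. Compute digits iteratively via a_i = x_i mod 7, x_{i+1} = (x_i − a_i)/7, with x_0 = x:
  x_0 = 27/11;  a_0 = 5;  x_1 = (x_0 − 5)/7 = -4/11
  x_1 = -4/11;  a_1 = 6;  x_2 = (x_1 − 6)/7 = -10/11
  x_2 = -10/11;  a_2 = 1;  x_3 = (x_2 − 1)/7 = -3/11
  x_3 = -3/11;  a_3 = 1;  x_4 = (x_3 − 1)/7 = -2/11
  x_4 = -2/11;  a_4 = 3;  x_5 = (x_4 − 3)/7 = -5/11
  x_5 = -5/11;  a_5 = 4;  x_6 = (x_5 − 4)/7 = -7/11
Digits: (5, 6, 1, 1, 3, 4).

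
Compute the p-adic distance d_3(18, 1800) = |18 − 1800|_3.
d_3(18, 1800) = 1/81

Step 1 — x − y = 18 − 1800 = -1782. Step 2 — v_3(-1782) = 4 (factor: -1782 = −(3^4 · 22); the sign does not affect v_p). Step 3 — |x − y|_3 = 3^{-4} = 1/81.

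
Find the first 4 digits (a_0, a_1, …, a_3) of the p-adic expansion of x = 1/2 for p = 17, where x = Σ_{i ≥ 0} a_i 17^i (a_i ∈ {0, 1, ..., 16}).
(a_0, …, a_3) = (9, 8, 8, 8)

v_17(1/2) = 0 (numerator and denominator both coprime to 17), so x ∈ ℤ_17^×. Compute digits iteratively via a_i = x_i mod 17, x_{i+1} = (x_i − a_i)/17, with x_0 = x:
  x_0 = 1/2;  a_0 = 9;  x_1 = (x_0 − 9)/17 = -1/2
  x_1 = -1/2;  a_1 = 8;  x_2 = (x_1 − 8)/17 = -1/2
  x_2 = -1/2;  a_2 = 8;  x_3 = (x_2 − 8)/17 = -1/2
  x_3 = -1/2;  a_3 = 8;  x_4 = (x_3 − 8)/17 = -1/2
Digits: (9, 8, 8, 8).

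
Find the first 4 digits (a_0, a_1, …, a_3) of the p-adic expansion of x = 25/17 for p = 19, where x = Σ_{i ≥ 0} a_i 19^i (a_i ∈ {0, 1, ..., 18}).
(a_0, …, a_3) = (16, 16, 17, 8)

v_19(25/17) = 0 (numerator and denominator both coprime to 19), so x ∈ ℤ_19^×. Compute digits iteratively via a_i = x_i mod 19, x_{i+1} = (x_i − a_i)/19, with x_0 = x:
  x_0 = 25/17;  a_0 = 16;  x_1 = (x_0 − 16)/19 = -13/17
  x_1 = -13/17;  a_1 = 16;  x_2 = (x_1 − 16)/19 = -15/17
  x_2 = -15/17;  a_2 = 17;  x_3 = (x_2 − 17)/19 = -16/17
  x_3 = -16/17;  a_3 = 8;  x_4 = (x_3 − 8)/19 = -8/17
Digits: (16, 16, 17, 8).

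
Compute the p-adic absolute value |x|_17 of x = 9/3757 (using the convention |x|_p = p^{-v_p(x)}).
|9/3757|_17 = 289

Step 1 — compute v_17(x) by factoring powers of 17 out of the numerator and denominator: v_17(9/3757) = -2. Step 2 — apply |x|_p = p^{-v_p(x)} = 17^{2} = 289.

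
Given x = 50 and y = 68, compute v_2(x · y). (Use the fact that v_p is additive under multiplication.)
v_2(3400) = 3

v_p(x) = 1 (factor: 50 = 2^1 · 25); v_p(y) = 2 (factor: 68 = 2^2 · 17). Additivity: v_p(xy) = v_p(x) + v_p(y) = 1 + 2 = 3. (Direct check: xy = 3400 = 2^3 · (425).)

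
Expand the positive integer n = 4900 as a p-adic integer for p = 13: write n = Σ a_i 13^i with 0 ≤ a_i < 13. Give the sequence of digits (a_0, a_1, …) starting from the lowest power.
(a_0, a_1, …) = (12, 12, 2, 2)

Repeated division by 13 gives the digits low-to-high: 4900 = 12 + 12·13^1 + 2·13^2 + 2·13^3. Digit sequence: (12, 12, 2, 2).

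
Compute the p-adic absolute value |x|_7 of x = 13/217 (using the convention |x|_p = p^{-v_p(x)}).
|13/217|_7 = 7

Step 1 — compute v_7(x) by factoring powers of 7 out of the numerator and denominator: v_7(13/217) = -1. Step 2 — apply |x|_p = p^{-v_p(x)} = 7^{1} = 7.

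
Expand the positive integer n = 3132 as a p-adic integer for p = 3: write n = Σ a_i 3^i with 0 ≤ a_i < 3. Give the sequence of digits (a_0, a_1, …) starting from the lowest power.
(a_0, a_1, …) = (0, 0, 0, 2, 2, 0, 1, 1)

Repeated division by 3 gives the digits low-to-high: 3132 = 2·3^3 + 2·3^4 + 1·3^6 + 1·3^7. Digit sequence: (0, 0, 0, 2, 2, 0, 1, 1).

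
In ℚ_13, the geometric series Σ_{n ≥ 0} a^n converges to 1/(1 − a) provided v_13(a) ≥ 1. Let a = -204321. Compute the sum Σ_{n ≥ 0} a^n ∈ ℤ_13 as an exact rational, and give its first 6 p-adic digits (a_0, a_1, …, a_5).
Σ a^n = 1/(1 − a) = 1/204322;  first 6 digits = (1, 0, 0, 11, 5, 12)

v_13(a) = 3 ≥ 1, so the series converges in ℤ_13 to 1/(1 − a) = 1/(1 − (-204321)) = 1/204322. Expand this rational in ℤ_13: compute digits iteratively via d_i = x_i mod 13, x_{i+1} = (x_i − d_i)/13. The first 6 digits are (1, 0, 0, 11, 5, 12).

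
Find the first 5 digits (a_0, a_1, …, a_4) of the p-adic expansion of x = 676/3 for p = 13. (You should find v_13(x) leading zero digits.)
(a_0, …, a_4) = (0, 0, 10, 8, 8)

v_13(676/3) = 2, so a_0 = ... = a_1 = 0. Factor out: x = 13^2 · u with u = 4/3 a unit in ℤ_13. Expand u iteratively via a_{v+i} = u_i mod 13, u_{i+1} = (u_i − a_{v+i})/13:
  u_0 = 4/3;  a_2 = 10;  u_1 = (u_0 − 10)/13 = -2/3
  u_1 = -2/3;  a_3 = 8;  u_2 = (u_1 − 8)/13 = -2/3
  u_2 = -2/3;  a_4 = 8;  u_3 = (u_2 − 8)/13 = -2/3
Digits: (0, 0, 10, 8, 8).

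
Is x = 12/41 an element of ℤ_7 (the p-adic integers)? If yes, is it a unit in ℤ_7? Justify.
x ∈ ℤ_7^× (unit); v_7(x) = 0

ℤ_7 = {x ∈ ℚ_7 : v_7(x) ≥ 0} and ℤ_7^× = {x ∈ ℤ_7 : v_7(x) = 0}. Here v_7(12/41) = v_7(num) − v_7(den) = 0; compare against these criteria.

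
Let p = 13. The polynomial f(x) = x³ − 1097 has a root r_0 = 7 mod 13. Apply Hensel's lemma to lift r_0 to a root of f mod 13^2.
r_1 = 111 (mod 169)

Hensel: r_{i+1} = r_i − f(r_i)/f′(r_i) mod 13^{i+2}, where f′(x) = 3x². Iterate:
  r_0 = 7 (mod 13)
  r_1 = 111 (mod 169)
Final: r = 111 with f(r) ≡ 0 mod 13^2.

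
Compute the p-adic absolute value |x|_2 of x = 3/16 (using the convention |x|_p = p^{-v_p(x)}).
|3/16|_2 = 16

Step 1 — compute v_2(x) by factoring powers of 2 out of the numerator and denominator: v_2(3/16) = -4. Step 2 — apply |x|_p = p^{-v_p(x)} = 2^{4} = 16.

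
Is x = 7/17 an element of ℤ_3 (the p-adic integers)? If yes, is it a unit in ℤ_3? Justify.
x ∈ ℤ_3^× (unit); v_3(x) = 0

ℤ_3 = {x ∈ ℚ_3 : v_3(x) ≥ 0} and ℤ_3^× = {x ∈ ℤ_3 : v_3(x) = 0}. Here v_3(7/17) = v_3(num) − v_3(den) = 0; compare against these criteria.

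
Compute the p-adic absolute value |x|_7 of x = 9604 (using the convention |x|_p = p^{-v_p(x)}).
|9604|_7 = 1/2401

Step 1 — compute v_7(x) by factoring powers of 7 out of the numerator and denominator: v_7(9604) = 4. Step 2 — apply |x|_p = p^{-v_p(x)} = 7^{-4} = 1/2401.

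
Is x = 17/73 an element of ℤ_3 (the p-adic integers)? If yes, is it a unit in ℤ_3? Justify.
x ∈ ℤ_3^× (unit); v_3(x) = 0

ℤ_3 = {x ∈ ℚ_3 : v_3(x) ≥ 0} and ℤ_3^× = {x ∈ ℤ_3 : v_3(x) = 0}. Here v_3(17/73) = v_3(num) − v_3(den) = 0; compare against these criteria.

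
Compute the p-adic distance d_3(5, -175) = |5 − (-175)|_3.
d_3(5, -175) = 1/9

Step 1 — x − y = 5 − (-175) = 180. Step 2 — v_3(180) = 2 (factor: 180 = (3^2 · 20); the sign does not affect v_p). Step 3 — |x − y|_3 = 3^{-2} = 1/9.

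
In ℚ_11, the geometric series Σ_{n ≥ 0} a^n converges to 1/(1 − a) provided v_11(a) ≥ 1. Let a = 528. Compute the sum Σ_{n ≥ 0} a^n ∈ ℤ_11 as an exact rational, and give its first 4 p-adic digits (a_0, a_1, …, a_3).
Σ a^n = 1/(1 − a) = -1/527;  first 4 digits = (1, 4, 9, 9)

v_11(a) = 1 ≥ 1, so the series converges in ℤ_11 to 1/(1 − a) = 1/(1 − 528) = -1/527. Expand this rational in ℤ_11: compute digits iteratively via d_i = x_i mod 11, x_{i+1} = (x_i − d_i)/11. The first 4 digits are (1, 4, 9, 9).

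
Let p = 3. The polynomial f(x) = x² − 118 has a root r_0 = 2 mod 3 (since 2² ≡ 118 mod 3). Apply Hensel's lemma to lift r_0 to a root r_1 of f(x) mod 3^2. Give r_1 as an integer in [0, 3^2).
r_1 = 8 (mod 9)

Hensel's recurrence: r_{i+1} = r_i − f(r_i)·(f′(r_i))^{-1} mod 3^{i+2}, with f′(x) = 2x. Iterate:
  r_0 = 2 (mod 3)
  r_1 = 8 (mod 9)
Final: r_1 = 8, and one checks f(r_1) ≡ 0 mod 3^2.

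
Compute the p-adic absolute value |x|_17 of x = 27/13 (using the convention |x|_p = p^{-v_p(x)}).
|27/13|_17 = 1

Step 1 — compute v_17(x) by factoring powers of 17 out of the numerator and denominator: v_17(27/13) = 0. Step 2 — apply |x|_p = p^{-v_p(x)} = 17^{0} = 1.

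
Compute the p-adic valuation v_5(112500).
v_5(112500) = 5

v_5(n) is the largest exponent k such that 5^k divides n. Factor out: 112500 = 5^5 · 36. (Sign doesn't affect v_p.) So v_5(112500) = 5.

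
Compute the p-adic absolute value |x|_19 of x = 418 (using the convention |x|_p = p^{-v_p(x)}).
|418|_19 = 1/19

Step 1 — compute v_19(x) by factoring powers of 19 out of the numerator and denominator: v_19(418) = 1. Step 2 — apply |x|_p = p^{-v_p(x)} = 19^{-1} = 1/19.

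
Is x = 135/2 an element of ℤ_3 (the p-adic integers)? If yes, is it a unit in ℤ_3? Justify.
x ∈ ℤ_3 but not a unit; v_3(x) = 3 > 0

ℤ_3 = {x ∈ ℚ_3 : v_3(x) ≥ 0} and ℤ_3^× = {x ∈ ℤ_3 : v_3(x) = 0}. Here v_3(135/2) = v_3(num) − v_3(den) = 3; compare against these criteria.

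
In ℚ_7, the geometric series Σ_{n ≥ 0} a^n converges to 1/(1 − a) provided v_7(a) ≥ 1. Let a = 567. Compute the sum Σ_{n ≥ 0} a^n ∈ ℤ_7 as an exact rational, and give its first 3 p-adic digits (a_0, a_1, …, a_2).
Σ a^n = 1/(1 − a) = -1/566;  first 3 digits = (1, 4, 6)

v_7(a) = 1 ≥ 1, so the series converges in ℤ_7 to 1/(1 − a) = 1/(1 − 567) = -1/566. Expand this rational in ℤ_7: compute digits iteratively via d_i = x_i mod 7, x_{i+1} = (x_i − d_i)/7. The first 3 digits are (1, 4, 6).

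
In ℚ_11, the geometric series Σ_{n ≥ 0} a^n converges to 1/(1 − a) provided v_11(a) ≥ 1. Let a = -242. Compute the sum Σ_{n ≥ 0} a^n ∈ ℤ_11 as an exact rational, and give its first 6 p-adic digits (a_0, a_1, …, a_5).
Σ a^n = 1/(1 − a) = 1/243;  first 6 digits = (1, 0, 9, 10, 3, 0)

v_11(a) = 2 ≥ 1, so the series converges in ℤ_11 to 1/(1 − a) = 1/(1 − (-242)) = 1/243. Expand this rational in ℤ_11: compute digits iteratively via d_i = x_i mod 11, x_{i+1} = (x_i − d_i)/11. The first 6 digits are (1, 0, 9, 10, 3, 0).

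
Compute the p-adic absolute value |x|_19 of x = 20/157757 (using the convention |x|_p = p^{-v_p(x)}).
|20/157757|_19 = 6859

Step 1 — compute v_19(x) by factoring powers of 19 out of the numerator and denominator: v_19(20/157757) = -3. Step 2 — apply |x|_p = p^{-v_p(x)} = 19^{3} = 6859.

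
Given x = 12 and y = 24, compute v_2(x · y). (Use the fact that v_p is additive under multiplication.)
v_2(288) = 5

v_p(x) = 2 (factor: 12 = 2^2 · 3); v_p(y) = 3 (factor: 24 = 2^3 · 3). Additivity: v_p(xy) = v_p(x) + v_p(y) = 2 + 3 = 5. (Direct check: xy = 288 = 2^5 · (9).)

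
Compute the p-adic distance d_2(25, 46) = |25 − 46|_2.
d_2(25, 46) = 1

Step 1 — x − y = 25 − 46 = -21. Step 2 — v_2(-21) = 0 (factor: -21 = −(2^0 · 21); the sign does not affect v_p). Step 3 — |x − y|_2 = 2^{0} = 1.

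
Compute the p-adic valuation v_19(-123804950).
v_19(-123804950) = 5

v_19(n) is the largest exponent k such that 19^k divides n. Factor out: -123804950 = -19^5 · 50. (Sign doesn't affect v_p.) So v_19(-123804950) = 5.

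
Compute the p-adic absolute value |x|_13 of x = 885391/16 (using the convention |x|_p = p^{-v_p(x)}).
|885391/16|_13 = 1/28561

Step 1 — compute v_13(x) by factoring powers of 13 out of the numerator and denominator: v_13(885391/16) = 4. Step 2 — apply |x|_p = p^{-v_p(x)} = 13^{-4} = 1/28561.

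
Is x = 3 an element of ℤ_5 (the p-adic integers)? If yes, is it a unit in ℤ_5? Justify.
x ∈ ℤ_5^× (unit); v_5(x) = 0

ℤ_5 = {x ∈ ℚ_5 : v_5(x) ≥ 0} and ℤ_5^× = {x ∈ ℤ_5 : v_5(x) = 0}. Here v_5(3) = v_5(num) − v_5(den) = 0; compare against these criteria.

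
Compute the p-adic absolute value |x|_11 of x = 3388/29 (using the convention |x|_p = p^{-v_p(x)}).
|3388/29|_11 = 1/121

Step 1 — compute v_11(x) by factoring powers of 11 out of the numerator and denominator: v_11(3388/29) = 2. Step 2 — apply |x|_p = p^{-v_p(x)} = 11^{-2} = 1/121.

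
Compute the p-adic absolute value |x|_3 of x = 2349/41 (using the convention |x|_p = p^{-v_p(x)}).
|2349/41|_3 = 1/81

Step 1 — compute v_3(x) by factoring powers of 3 out of the numerator and denominator: v_3(2349/41) = 4. Step 2 — apply |x|_p = p^{-v_p(x)} = 3^{-4} = 1/81.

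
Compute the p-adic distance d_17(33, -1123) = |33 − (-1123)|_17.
d_17(33, -1123) = 1/289

Step 1 — x − y = 33 − (-1123) = 1156. Step 2 — v_17(1156) = 2 (factor: 1156 = (17^2 · 4); the sign does not affect v_p). Step 3 — |x − y|_17 = 17^{-2} = 1/289.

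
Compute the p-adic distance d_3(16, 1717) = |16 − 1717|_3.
d_3(16, 1717) = 1/243

Step 1 — x − y = 16 − 1717 = -1701. Step 2 — v_3(-1701) = 5 (factor: -1701 = −(3^5 · 7); the sign does not affect v_p). Step 3 — |x − y|_3 = 3^{-5} = 1/243.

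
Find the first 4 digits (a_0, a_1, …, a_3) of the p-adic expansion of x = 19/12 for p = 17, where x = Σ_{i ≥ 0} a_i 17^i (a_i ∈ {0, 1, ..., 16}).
(a_0, …, a_3) = (3, 7, 1, 7)

v_17(19/12) = 0 (numerator and denominator both coprime to 17), so x ∈ ℤ_17^×. Compute digits iteratively via a_i = x_i mod 17, x_{i+1} = (x_i − a_i)/17, with x_0 = x:
  x_0 = 19/12;  a_0 = 3;  x_1 = (x_0 − 3)/17 = -1/12
  x_1 = -1/12;  a_1 = 7;  x_2 = (x_1 − 7)/17 = -5/12
  x_2 = -5/12;  a_2 = 1;  x_3 = (x_2 − 1)/17 = -1/12
  x_3 = -1/12;  a_3 = 7;  x_4 = (x_3 − 7)/17 = -5/12
Digits: (3, 7, 1, 7).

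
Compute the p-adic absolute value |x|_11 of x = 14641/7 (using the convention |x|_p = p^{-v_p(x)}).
|14641/7|_11 = 1/14641

Step 1 — compute v_11(x) by factoring powers of 11 out of the numerator and denominator: v_11(14641/7) = 4. Step 2 — apply |x|_p = p^{-v_p(x)} = 11^{-4} = 1/14641.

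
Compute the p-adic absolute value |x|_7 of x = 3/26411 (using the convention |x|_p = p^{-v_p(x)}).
|3/26411|_7 = 2401

Step 1 — compute v_7(x) by factoring powers of 7 out of the numerator and denominator: v_7(3/26411) = -4. Step 2 — apply |x|_p = p^{-v_p(x)} = 7^{4} = 2401.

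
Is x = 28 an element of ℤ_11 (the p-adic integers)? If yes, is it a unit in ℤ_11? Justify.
x ∈ ℤ_11^× (unit); v_11(x) = 0

ℤ_11 = {x ∈ ℚ_11 : v_11(x) ≥ 0} and ℤ_11^× = {x ∈ ℤ_11 : v_11(x) = 0}. Here v_11(28) = v_11(num) − v_11(den) = 0; compare against these criteria.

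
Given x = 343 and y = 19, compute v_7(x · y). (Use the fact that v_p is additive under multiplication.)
v_7(6517) = 3

v_p(x) = 3 (factor: 343 = 7^3 · 1); v_p(y) = 0 (factor: 19 = 7^0 · 19). Additivity: v_p(xy) = v_p(x) + v_p(y) = 3 + 0 = 3. (Direct check: xy = 6517 = 7^3 · (19).)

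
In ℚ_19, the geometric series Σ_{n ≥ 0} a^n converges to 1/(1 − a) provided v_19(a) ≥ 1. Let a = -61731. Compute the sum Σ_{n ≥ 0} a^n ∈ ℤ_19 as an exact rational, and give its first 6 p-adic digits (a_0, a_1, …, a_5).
Σ a^n = 1/(1 − a) = 1/61732;  first 6 digits = (1, 0, 0, 10, 18, 18)

v_19(a) = 3 ≥ 1, so the series converges in ℤ_19 to 1/(1 − a) = 1/(1 − (-61731)) = 1/61732. Expand this rational in ℤ_19: compute digits iteratively via d_i = x_i mod 19, x_{i+1} = (x_i − d_i)/19. The first 6 digits are (1, 0, 0, 10, 18, 18).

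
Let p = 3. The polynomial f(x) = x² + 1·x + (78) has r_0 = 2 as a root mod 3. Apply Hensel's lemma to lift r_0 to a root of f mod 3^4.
r_3 = 32 (mod 81)

Hensel: r_{i+1} = r_i − f(r_i)·(f′(r_i))^{-1} mod 3^{i+2}, f′(x) = 2x + 1. Iterate:
  r_0 = 2 (mod 3)
  r_1 = 5 (mod 9)
  r_2 = 5 (mod 27)
  r_3 = 32 (mod 81)
Final: r = 32 satisfies f(r) ≡ 0 mod 3^4.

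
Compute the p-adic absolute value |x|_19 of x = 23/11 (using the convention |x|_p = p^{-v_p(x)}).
|23/11|_19 = 1

Step 1 — compute v_19(x) by factoring powers of 19 out of the numerator and denominator: v_19(23/11) = 0. Step 2 — apply |x|_p = p^{-v_p(x)} = 19^{0} = 1.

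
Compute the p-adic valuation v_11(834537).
v_11(834537) = 4

v_11(n) is the largest exponent k such that 11^k divides n. Factor out: 834537 = 11^4 · 57. (Sign doesn't affect v_p.) So v_11(834537) = 4.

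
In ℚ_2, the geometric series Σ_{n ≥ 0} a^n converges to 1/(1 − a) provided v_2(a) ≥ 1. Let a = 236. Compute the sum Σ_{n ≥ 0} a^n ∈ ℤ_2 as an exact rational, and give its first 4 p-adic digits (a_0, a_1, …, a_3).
Σ a^n = 1/(1 − a) = -1/235;  first 4 digits = (1, 0, 1, 1)

v_2(a) = 2 ≥ 1, so the series converges in ℤ_2 to 1/(1 − a) = 1/(1 − 236) = -1/235. Expand this rational in ℤ_2: compute digits iteratively via d_i = x_i mod 2, x_{i+1} = (x_i − d_i)/2. The first 4 digits are (1, 0, 1, 1).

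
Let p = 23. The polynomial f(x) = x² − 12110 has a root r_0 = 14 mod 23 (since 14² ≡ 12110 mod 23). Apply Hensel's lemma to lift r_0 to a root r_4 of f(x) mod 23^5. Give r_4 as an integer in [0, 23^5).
r_4 = 3050389 (mod 6436343)

Hensel's recurrence: r_{i+1} = r_i − f(r_i)·(f′(r_i))^{-1} mod 23^{i+2}, with f′(x) = 2x. Iterate:
  r_0 = 14 (mod 23)
  r_1 = 175 (mod 529)
  r_2 = 8639 (mod 12167)
  r_3 = 251979 (mod 279841)
  r_4 = 3050389 (mod 6436343)
Final: r_4 = 3050389, and one checks f(r_4) ≡ 0 mod 23^5.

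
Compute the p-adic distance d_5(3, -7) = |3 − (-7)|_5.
d_5(3, -7) = 1/5

Step 1 — x − y = 3 − (-7) = 10. Step 2 — v_5(10) = 1 (factor: 10 = (5^1 · 2); the sign does not affect v_p). Step 3 — |x − y|_5 = 5^{-1} = 1/5.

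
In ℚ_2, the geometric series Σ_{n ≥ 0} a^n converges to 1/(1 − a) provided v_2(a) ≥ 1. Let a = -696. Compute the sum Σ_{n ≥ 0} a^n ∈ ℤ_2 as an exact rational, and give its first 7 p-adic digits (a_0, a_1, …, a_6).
Σ a^n = 1/(1 − a) = 1/697;  first 7 digits = (1, 0, 0, 1, 0, 0, 0)

v_2(a) = 3 ≥ 1, so the series converges in ℤ_2 to 1/(1 − a) = 1/(1 − (-696)) = 1/697. Expand this rational in ℤ_2: compute digits iteratively via d_i = x_i mod 2, x_{i+1} = (x_i − d_i)/2. The first 7 digits are (1, 0, 0, 1, 0, 0, 0).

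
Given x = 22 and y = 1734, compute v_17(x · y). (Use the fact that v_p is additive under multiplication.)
v_17(38148) = 2

v_p(x) = 0 (factor: 22 = 17^0 · 22); v_p(y) = 2 (factor: 1734 = 17^2 · 6). Additivity: v_p(xy) = v_p(x) + v_p(y) = 0 + 2 = 2. (Direct check: xy = 38148 = 17^2 · (132).)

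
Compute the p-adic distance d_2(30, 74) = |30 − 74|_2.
d_2(30, 74) = 1/4

Step 1 — x − y = 30 − 74 = -44. Step 2 — v_2(-44) = 2 (factor: -44 = −(2^2 · 11); the sign does not affect v_p). Step 3 — |x − y|_2 = 2^{-2} = 1/4.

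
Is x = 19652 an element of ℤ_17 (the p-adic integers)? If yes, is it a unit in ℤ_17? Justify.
x ∈ ℤ_17 but not a unit; v_17(x) = 3 > 0

ℤ_17 = {x ∈ ℚ_17 : v_17(x) ≥ 0} and ℤ_17^× = {x ∈ ℤ_17 : v_17(x) = 0}. Here v_17(19652) = v_17(num) − v_17(den) = 3; compare against these criteria.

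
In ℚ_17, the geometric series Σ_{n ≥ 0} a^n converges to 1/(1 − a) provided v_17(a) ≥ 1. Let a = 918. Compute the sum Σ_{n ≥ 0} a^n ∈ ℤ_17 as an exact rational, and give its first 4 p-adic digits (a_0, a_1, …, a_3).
Σ a^n = 1/(1 − a) = -1/917;  first 4 digits = (1, 3, 12, 11)

v_17(a) = 1 ≥ 1, so the series converges in ℤ_17 to 1/(1 − a) = 1/(1 − 918) = -1/917. Expand this rational in ℤ_17: compute digits iteratively via d_i = x_i mod 17, x_{i+1} = (x_i − d_i)/17. The first 4 digits are (1, 3, 12, 11).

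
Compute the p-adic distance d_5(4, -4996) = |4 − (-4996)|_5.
d_5(4, -4996) = 1/625

Step 1 — x − y = 4 − (-4996) = 5000. Step 2 — v_5(5000) = 4 (factor: 5000 = (5^4 · 8); the sign does not affect v_p). Step 3 — |x − y|_5 = 5^{-4} = 1/625.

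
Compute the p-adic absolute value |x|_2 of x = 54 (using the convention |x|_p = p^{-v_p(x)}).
|54|_2 = 1/2

Step 1 — compute v_2(x) by factoring powers of 2 out of the numerator and denominator: v_2(54) = 1. Step 2 — apply |x|_p = p^{-v_p(x)} = 2^{-1} = 1/2.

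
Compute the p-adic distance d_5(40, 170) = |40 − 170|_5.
d_5(40, 170) = 1/5

Step 1 — x − y = 40 − 170 = -130. Step 2 — v_5(-130) = 1 (factor: -130 = −(5^1 · 26); the sign does not affect v_p). Step 3 — |x − y|_5 = 5^{-1} = 1/5.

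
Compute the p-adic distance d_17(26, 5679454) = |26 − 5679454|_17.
d_17(26, 5679454) = 1/1419857

Step 1 — x − y = 26 − 5679454 = -5679428. Step 2 — v_17(-5679428) = 5 (factor: -5679428 = −(17^5 · 4); the sign does not affect v_p). Step 3 — |x − y|_17 = 17^{-5} = 1/1419857.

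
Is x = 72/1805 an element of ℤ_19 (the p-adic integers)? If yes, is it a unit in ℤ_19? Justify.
x ∉ ℤ_19 (v_19(x) = -2 < 0)

ℤ_19 = {x ∈ ℚ_19 : v_19(x) ≥ 0} and ℤ_19^× = {x ∈ ℤ_19 : v_19(x) = 0}. Here v_19(72/1805) = v_19(num) − v_19(den) = -2; compare against these criteria.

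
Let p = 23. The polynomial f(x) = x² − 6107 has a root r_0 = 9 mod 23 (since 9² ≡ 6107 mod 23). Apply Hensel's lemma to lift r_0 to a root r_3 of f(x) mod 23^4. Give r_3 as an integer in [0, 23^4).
r_3 = 175913 (mod 279841)

Hensel's recurrence: r_{i+1} = r_i − f(r_i)·(f′(r_i))^{-1} mod 23^{i+2}, with f′(x) = 2x. Iterate:
  r_0 = 9 (mod 23)
  r_1 = 285 (mod 529)
  r_2 = 5575 (mod 12167)
  r_3 = 175913 (mod 279841)
Final: r_3 = 175913, and one checks f(r_3) ≡ 0 mod 23^4.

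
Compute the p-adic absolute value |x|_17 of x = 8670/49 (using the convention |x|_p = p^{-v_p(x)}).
|8670/49|_17 = 1/289

Step 1 — compute v_17(x) by factoring powers of 17 out of the numerator and denominator: v_17(8670/49) = 2. Step 2 — apply |x|_p = p^{-v_p(x)} = 17^{-2} = 1/289.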